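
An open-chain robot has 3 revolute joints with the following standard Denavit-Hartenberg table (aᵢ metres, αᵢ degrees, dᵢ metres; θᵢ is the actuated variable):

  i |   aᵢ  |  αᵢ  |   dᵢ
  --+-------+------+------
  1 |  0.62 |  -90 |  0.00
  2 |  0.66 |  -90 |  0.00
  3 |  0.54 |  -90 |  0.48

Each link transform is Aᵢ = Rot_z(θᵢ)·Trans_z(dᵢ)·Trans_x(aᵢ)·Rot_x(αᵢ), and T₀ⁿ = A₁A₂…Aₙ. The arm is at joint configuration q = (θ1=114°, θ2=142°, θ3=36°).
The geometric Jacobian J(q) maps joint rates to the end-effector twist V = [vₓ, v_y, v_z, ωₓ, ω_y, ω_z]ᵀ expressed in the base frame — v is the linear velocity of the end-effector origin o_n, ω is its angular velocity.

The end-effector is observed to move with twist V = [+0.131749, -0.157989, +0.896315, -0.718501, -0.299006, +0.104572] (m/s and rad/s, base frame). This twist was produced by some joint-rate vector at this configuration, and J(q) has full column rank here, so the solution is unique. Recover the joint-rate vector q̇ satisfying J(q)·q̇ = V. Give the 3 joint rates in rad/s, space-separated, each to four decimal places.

0.1290 0.7780 -0.0310

o_n = [0.5095, -0.3641, -0.2971]
J₁: ẑ×o_n = [0.3641, 0.5095, -0.0000], ω = ẑ
J2: z=[-0.9135, -0.4067, 0.0000] o=[-0.2522, 0.5664, 0.0000] → [0.1208, -0.2714, 1.1599, -0.9135, -0.4067, 0.0000]
J3: z=[0.2504, -0.5624, 0.7880] o=[-0.0406, 0.0913, -0.4063] → [0.2974, 0.4062, 0.1954, 0.2504, -0.5624, 0.7880]
q̇ = J⁺·V = [0.1290, 0.7780, -0.0310]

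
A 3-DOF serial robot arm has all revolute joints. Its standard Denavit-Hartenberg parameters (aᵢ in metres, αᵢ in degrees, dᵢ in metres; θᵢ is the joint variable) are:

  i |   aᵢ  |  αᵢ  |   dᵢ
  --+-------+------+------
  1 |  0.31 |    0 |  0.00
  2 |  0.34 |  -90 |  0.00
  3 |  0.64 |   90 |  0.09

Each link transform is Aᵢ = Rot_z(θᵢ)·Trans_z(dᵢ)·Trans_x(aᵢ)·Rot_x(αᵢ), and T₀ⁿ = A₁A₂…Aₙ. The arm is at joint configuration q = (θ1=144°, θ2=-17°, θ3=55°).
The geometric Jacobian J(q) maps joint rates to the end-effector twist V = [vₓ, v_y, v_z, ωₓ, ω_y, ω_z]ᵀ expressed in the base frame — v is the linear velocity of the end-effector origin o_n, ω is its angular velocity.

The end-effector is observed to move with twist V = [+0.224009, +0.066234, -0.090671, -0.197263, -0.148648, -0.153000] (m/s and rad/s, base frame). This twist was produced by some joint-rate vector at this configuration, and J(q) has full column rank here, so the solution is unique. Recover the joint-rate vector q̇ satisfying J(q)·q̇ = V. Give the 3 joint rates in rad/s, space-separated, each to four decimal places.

o_n = [-0.7482, 0.6928, -0.5243]
J₁: ẑ×o_n = [-0.6928, -0.7482, 0.0000], ω = ẑ
J2: z=[0.0000, 0.0000, 1.0000] o=[-0.2508, 0.1822, 0.0000] → [-0.5105, -0.4974, 0.0000, 0.0000, 0.0000, 1.0000]
J3: z=[-0.7986, -0.6018, 0.0000] o=[-0.4554, 0.4537, 0.0000] → [0.3155, -0.4187, -0.3671, -0.7986, -0.6018, 0.0000]
q̇ = J⁺·V = [-0.3730, 0.2200, 0.2470]

-0.3730 0.2200 0.2470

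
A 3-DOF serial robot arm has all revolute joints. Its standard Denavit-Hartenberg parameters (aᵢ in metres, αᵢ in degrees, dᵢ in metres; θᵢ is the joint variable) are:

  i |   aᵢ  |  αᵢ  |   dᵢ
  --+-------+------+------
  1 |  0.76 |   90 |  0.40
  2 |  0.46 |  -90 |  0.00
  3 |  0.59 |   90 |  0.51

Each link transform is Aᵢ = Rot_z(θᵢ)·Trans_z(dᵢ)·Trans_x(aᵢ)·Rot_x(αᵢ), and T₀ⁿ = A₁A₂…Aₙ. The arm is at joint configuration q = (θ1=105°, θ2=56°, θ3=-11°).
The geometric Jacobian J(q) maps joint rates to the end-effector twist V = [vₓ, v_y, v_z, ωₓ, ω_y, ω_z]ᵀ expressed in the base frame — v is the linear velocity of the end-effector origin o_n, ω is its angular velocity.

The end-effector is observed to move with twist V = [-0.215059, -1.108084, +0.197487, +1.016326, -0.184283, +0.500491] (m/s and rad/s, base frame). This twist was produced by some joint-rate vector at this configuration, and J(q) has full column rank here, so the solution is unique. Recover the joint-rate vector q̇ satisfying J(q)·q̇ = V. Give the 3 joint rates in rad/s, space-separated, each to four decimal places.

o_n = [-0.1289, 0.9161, 1.5467]
J₁: ẑ×o_n = [-0.9161, -0.1289, 0.0000], ω = ẑ
J2: z=[0.9659, 0.2588, 0.0000] o=[-0.1967, 0.7341, 0.4000] → [0.2968, -1.1076, 0.1583, 0.9659, 0.2588, 0.0000]
J3: z=[0.2146, -0.8008, 0.5592] o=[-0.2633, 0.9826, 0.7814] → [-0.5757, -0.0891, 0.0933, 0.2146, -0.8008, 0.5592]
q̇ = J⁺·V = [0.2030, 0.9340, 0.5320]

0.2030 0.9340 0.5320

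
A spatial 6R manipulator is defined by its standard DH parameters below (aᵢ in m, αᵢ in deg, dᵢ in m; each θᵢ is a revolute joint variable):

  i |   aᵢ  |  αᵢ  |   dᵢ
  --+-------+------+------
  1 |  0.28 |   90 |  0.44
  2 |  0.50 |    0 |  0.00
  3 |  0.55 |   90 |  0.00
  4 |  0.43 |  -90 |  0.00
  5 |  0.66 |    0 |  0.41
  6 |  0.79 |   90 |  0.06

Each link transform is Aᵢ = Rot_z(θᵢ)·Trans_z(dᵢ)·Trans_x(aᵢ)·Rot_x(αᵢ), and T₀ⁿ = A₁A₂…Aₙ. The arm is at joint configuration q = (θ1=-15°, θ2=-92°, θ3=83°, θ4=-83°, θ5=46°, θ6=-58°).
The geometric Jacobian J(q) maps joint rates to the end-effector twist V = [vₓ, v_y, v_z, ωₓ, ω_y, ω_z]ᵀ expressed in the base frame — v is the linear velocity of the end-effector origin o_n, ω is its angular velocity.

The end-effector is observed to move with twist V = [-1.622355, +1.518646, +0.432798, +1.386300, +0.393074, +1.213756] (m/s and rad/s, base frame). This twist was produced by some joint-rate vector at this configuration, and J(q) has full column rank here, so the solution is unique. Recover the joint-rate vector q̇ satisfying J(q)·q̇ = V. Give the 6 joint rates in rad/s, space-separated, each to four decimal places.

0.4570 -0.0510 -0.8230 -0.9410 0.9680 0.1440

o_n = [1.8754, 1.1452, 0.0563]
J₁: ẑ×o_n = [-1.1452, 1.8754, 0.0000], ω = ẑ
J2: z=[-0.2588, -0.9659, 0.0000] o=[0.2705, -0.0725, 0.4400] → [0.3706, -0.0993, 1.2351, -0.2588, -0.9659, 0.0000]
J3: z=[-0.2588, -0.9659, 0.0000] o=[0.2536, -0.0680, -0.0597] → [-0.1121, 0.0300, 1.2525, -0.2588, -0.9659, 0.0000]
J4: z=[-0.1511, 0.0405, -0.9877] o=[0.7783, -0.2086, -0.1457] → [1.3453, -1.0530, -0.2490, -0.1511, 0.0405, -0.9877]
J5: z=[0.9154, -0.3714, -0.1553] o=[0.9388, 0.1903, -0.1539] → [0.0702, -0.3379, 1.2220, 0.9154, -0.3714, -0.1553]
J6: z=[0.9154, -0.3714, -0.1553] o=[1.5569, 0.4441, 0.2426] → [0.1781, 0.1211, 0.7601, 0.9154, -0.3714, -0.1553]
q̇ = J⁺·V = [0.4570, -0.0510, -0.8230, -0.9410, 0.9680, 0.1440]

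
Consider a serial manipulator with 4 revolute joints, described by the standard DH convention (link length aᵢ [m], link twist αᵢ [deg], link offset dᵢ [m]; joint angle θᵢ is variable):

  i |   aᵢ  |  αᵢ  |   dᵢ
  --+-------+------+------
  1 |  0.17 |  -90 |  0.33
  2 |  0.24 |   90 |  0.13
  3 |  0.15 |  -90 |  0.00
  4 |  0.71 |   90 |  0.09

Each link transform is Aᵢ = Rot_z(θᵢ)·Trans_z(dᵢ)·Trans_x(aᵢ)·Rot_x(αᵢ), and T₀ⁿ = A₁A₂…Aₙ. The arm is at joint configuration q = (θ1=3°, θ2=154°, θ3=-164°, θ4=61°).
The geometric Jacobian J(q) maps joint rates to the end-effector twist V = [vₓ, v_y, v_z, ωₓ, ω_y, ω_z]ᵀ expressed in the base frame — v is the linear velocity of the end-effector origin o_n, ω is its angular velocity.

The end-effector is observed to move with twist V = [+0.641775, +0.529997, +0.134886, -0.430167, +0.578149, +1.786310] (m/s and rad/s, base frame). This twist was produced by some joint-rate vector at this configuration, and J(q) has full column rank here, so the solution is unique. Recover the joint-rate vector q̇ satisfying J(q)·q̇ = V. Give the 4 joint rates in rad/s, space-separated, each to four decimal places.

0.9330 0.5470 -0.9420 -0.0550

o_n = [0.0915, -0.0881, 0.9803]
J₁: ẑ×o_n = [0.0881, 0.0915, -0.0000], ω = ẑ
J2: z=[-0.0523, 0.9986, 0.0000] o=[0.1698, 0.0089, 0.3300] → [0.6494, 0.0340, 0.0832, -0.0523, 0.9986, 0.0000]
J3: z=[0.4378, 0.0229, -0.8988] o=[-0.0525, 0.1274, 0.2248] → [-0.1764, -0.4601, -0.0976, 0.4378, 0.0229, -0.8988]
J4: z=[-0.1971, -0.9729, -0.1208] o=[0.0791, 0.0929, 0.2880] → [-0.6954, 0.1350, 0.0477, -0.1971, -0.9729, -0.1208]
q̇ = J⁺·V = [0.9330, 0.5470, -0.9420, -0.0550]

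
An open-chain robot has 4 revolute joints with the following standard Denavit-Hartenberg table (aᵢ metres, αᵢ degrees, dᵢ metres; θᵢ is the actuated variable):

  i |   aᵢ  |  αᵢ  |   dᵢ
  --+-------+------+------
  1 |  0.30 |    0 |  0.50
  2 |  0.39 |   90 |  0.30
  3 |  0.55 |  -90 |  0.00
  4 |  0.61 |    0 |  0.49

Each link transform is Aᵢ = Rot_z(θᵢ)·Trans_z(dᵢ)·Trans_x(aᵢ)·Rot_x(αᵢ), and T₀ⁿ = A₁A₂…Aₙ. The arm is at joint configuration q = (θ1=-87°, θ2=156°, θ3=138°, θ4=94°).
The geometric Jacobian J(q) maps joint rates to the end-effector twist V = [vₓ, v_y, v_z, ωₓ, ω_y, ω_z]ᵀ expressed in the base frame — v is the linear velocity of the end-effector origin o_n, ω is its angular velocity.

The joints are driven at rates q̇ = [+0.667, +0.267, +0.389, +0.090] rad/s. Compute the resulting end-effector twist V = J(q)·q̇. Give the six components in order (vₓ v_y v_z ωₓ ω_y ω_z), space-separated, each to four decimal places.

o_n = [-0.6653, -0.3756, 0.7754]
J₁: ẑ×o_n = [0.3756, -0.6653, 0.0000], ω = ẑ
J2: z=[0.0000, 0.0000, 1.0000] o=[0.0157, -0.2996, 0.5000] → [0.0760, -0.6810, 0.0000, 0.0000, 0.0000, 1.0000]
J3: z=[0.9336, -0.3584, 0.0000] o=[0.1555, 0.0645, 0.8000] → [0.0088, 0.0230, -0.7050, 0.9336, -0.3584, 0.0000]
J4: z=[-0.2398, -0.6247, -0.7431] o=[0.0090, -0.3171, 1.1680] → [0.2018, 0.4069, -0.4072, -0.2398, -0.6247, -0.7431]
V = J·q̇ = [0.2924, -0.5800, -0.3109, 0.3416, -0.1956, 0.8671]

0.2924 -0.5800 -0.3109 0.3416 -0.1956 0.8671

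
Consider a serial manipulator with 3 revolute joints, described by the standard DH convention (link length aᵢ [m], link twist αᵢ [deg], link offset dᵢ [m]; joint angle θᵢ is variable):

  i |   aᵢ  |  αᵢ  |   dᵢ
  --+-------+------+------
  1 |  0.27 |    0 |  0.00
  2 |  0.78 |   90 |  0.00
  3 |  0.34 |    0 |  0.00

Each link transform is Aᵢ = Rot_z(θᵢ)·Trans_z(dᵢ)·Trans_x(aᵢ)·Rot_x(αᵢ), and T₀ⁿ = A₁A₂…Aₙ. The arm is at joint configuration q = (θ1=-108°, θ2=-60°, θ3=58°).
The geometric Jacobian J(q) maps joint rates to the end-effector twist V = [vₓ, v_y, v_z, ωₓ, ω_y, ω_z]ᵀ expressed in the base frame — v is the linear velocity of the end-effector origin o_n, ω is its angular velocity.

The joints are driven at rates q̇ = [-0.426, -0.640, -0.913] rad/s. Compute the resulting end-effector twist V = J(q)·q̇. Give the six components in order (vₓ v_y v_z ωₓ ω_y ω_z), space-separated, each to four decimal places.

o_n = [-1.0226, -0.4564, 0.2883]
J₁: ẑ×o_n = [0.4564, -1.0226, 0.0000], ω = ẑ
J2: z=[0.0000, 0.0000, 1.0000] o=[-0.0834, -0.2568, 0.0000] → [0.1996, -0.9392, 0.0000, 0.0000, 0.0000, 1.0000]
J3: z=[-0.2079, 0.9781, 0.0000] o=[-0.8464, -0.4190, 0.0000] → [0.2820, 0.0599, 0.1802, -0.2079, 0.9781, 0.0000]
V = J·q̇ = [-0.5797, 0.9820, -0.1645, 0.1898, -0.8930, -1.0660]

-0.5797 0.9820 -0.1645 0.1898 -0.8930 -1.0660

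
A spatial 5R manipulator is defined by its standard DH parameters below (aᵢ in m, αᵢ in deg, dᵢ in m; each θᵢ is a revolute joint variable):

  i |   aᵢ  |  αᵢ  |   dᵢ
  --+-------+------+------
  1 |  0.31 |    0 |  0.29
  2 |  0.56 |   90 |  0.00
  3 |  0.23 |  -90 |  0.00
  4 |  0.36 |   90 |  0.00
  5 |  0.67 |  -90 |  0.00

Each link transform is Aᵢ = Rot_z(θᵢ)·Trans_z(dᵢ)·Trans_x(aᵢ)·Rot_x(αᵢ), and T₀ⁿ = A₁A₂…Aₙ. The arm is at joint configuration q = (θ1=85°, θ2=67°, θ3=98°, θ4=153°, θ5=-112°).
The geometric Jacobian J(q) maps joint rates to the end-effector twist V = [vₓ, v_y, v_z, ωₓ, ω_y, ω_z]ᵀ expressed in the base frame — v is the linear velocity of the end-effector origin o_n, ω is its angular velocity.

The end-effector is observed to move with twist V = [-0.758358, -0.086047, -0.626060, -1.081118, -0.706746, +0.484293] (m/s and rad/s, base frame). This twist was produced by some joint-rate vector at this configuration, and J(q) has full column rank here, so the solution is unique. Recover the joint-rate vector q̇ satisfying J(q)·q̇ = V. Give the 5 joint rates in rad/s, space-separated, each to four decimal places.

o_n = [-1.0175, 0.8081, 0.5080]
J₁: ẑ×o_n = [-0.8081, -1.0175, 0.0000], ω = ẑ
J2: z=[0.0000, 0.0000, 1.0000] o=[0.0270, 0.3088, 0.2900] → [-0.4993, -1.0445, 0.0000, 0.0000, 0.0000, 1.0000]
J3: z=[0.4695, 0.8829, 0.0000] o=[-0.4674, 0.5717, 0.2900] → [0.1925, -0.1024, 0.5967, 0.4695, 0.8829, 0.0000]
J4: z=[0.8744, -0.4649, -0.1392] o=[-0.4392, 0.5567, 0.5178] → [0.0395, 0.0890, -0.0490, 0.8744, -0.4649, -0.1392]
J5: z=[-0.3625, -0.8164, 0.4496] o=[-0.5553, 0.4333, 0.2001] → [-0.4199, -0.0962, -0.5132, -0.3625, -0.8164, 0.4496]
q̇ = J⁺·V = [0.9680, -0.9600, -0.3760, -0.6830, 0.8480]

0.9680 -0.9600 -0.3760 -0.6830 0.8480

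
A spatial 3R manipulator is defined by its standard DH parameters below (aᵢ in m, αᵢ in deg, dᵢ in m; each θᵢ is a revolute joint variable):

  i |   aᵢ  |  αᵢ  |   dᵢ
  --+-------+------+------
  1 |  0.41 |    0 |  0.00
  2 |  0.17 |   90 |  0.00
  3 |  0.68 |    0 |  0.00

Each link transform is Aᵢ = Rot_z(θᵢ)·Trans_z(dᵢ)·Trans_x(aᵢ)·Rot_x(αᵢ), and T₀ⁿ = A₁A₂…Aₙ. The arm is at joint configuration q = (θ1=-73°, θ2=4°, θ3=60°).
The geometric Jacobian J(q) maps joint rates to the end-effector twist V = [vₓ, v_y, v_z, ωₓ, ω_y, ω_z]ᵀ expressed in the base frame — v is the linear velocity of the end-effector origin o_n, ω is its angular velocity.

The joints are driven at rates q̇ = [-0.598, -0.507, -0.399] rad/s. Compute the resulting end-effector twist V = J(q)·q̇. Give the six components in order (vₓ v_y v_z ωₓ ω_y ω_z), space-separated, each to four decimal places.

-0.6764 -0.4930 -0.1357 0.3725 0.1430 -1.1050

o_n = [0.3026, -0.8682, 0.5889]
J₁: ẑ×o_n = [0.8682, 0.3026, -0.0000], ω = ẑ
J2: z=[0.0000, 0.0000, 1.0000] o=[0.1199, -0.3921, 0.0000] → [0.4761, 0.1828, -0.0000, 0.0000, 0.0000, 1.0000]
J3: z=[-0.9336, -0.3584, 0.0000] o=[0.1808, -0.5508, 0.0000] → [-0.2110, 0.5498, 0.3400, -0.9336, -0.3584, 0.0000]
V = J·q̇ = [-0.6764, -0.4930, -0.1357, 0.3725, 0.1430, -1.1050]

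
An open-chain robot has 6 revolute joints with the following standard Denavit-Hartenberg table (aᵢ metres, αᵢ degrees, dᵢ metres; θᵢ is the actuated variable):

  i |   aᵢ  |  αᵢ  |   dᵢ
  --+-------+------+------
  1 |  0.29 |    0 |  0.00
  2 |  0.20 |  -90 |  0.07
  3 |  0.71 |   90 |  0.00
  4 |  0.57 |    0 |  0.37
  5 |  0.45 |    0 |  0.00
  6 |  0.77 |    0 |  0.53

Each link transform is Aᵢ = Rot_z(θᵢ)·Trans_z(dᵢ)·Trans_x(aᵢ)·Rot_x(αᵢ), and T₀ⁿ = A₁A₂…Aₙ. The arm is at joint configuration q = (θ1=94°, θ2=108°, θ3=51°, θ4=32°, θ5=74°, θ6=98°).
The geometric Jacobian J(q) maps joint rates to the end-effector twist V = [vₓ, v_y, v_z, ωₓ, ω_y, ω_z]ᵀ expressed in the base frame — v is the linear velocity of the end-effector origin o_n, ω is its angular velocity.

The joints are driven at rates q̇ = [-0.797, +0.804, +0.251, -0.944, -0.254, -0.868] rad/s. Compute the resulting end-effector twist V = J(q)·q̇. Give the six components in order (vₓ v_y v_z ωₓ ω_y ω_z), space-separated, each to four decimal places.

o_n = [-0.9098, -0.5247, 0.3520]
J₁: ẑ×o_n = [0.5247, -0.9098, 0.0000], ω = ẑ
J2: z=[0.0000, 0.0000, 1.0000] o=[-0.0202, 0.2893, 0.0000] → [0.8139, -0.8896, 0.0000, 0.0000, 0.0000, 1.0000]
J3: z=[0.3746, -0.9272, 0.0000] o=[-0.2057, 0.2144, 0.0700] → [-0.2615, -0.1056, -0.9297, 0.3746, -0.9272, 0.0000]
J4: z=[-0.7206, -0.2911, 0.6293] o=[-0.6199, 0.0470, -0.4818] → [0.1170, 0.4184, 0.3275, -0.7206, -0.2911, 0.6293]
J5: z=[-0.7206, -0.2911, 0.6293] o=[-1.0555, -0.4547, -0.6246] → [-0.2403, 0.7954, 0.0928, -0.7206, -0.2911, 0.6293]
J6: z=[-0.7206, -0.2911, 0.6293] o=[-0.8210, -0.8266, -0.5282] → [-0.4463, 0.5784, -0.2434, -0.7206, -0.2911, 0.6293]
V = J·q̇ = [0.5086, -1.1156, -0.3548, 1.5827, 0.3687, -1.2932]

0.5086 -1.1156 -0.3548 1.5827 0.3687 -1.2932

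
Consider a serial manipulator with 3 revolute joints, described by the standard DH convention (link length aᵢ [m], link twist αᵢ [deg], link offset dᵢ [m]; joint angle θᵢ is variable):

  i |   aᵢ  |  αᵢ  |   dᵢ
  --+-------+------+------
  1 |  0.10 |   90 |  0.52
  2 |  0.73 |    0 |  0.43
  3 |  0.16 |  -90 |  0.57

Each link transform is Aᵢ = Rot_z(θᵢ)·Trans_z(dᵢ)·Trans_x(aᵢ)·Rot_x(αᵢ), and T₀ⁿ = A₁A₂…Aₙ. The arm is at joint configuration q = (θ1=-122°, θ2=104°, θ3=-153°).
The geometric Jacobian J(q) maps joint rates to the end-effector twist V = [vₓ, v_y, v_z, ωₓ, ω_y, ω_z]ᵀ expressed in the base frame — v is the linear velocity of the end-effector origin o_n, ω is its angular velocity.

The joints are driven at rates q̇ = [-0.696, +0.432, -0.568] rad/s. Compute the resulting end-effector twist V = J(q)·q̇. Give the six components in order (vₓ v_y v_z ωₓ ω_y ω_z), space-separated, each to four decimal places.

0.5229 0.8741 -0.0906 0.1153 -0.0721 -0.6960

o_n = [-0.8631, 0.5059, 1.1076]
J₁: ẑ×o_n = [-0.5059, -0.8631, 0.0000], ω = ẑ
J2: z=[-0.8480, 0.5299, 0.0000] o=[-0.0530, -0.0848, 0.5200] → [0.3114, 0.4983, -0.0716, -0.8480, 0.5299, 0.0000]
J3: z=[-0.8480, 0.5299, 0.0000] o=[-0.3241, 0.2928, 1.2283] → [-0.0640, -0.1024, 0.1050, -0.8480, 0.5299, 0.0000]
V = J·q̇ = [0.5229, 0.8741, -0.0906, 0.1153, -0.0721, -0.6960]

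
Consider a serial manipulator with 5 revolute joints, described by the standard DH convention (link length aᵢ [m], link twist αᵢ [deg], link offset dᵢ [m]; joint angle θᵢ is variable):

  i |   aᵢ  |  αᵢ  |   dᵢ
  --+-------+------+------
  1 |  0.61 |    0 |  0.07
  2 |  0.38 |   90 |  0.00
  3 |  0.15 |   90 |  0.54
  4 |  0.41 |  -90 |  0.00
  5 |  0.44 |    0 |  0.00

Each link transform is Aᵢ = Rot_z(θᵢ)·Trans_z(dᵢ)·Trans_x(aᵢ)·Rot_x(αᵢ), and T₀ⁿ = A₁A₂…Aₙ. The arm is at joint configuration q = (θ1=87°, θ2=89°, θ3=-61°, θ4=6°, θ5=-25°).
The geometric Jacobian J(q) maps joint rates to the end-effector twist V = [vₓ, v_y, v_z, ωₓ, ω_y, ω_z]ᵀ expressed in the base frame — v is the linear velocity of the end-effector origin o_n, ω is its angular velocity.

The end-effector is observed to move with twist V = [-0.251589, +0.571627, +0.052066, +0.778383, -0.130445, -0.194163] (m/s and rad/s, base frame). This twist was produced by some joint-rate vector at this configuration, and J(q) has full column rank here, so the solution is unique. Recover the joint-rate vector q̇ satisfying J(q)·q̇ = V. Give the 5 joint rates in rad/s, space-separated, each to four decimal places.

0.3770 -0.1320 -0.0450 0.9000 -0.0310

o_n = [-0.6029, 1.2796, -0.8548]
J₁: ẑ×o_n = [-1.2796, -0.6029, 0.0000], ω = ẑ
J2: z=[0.0000, 0.0000, 1.0000] o=[0.0319, 0.6092, 0.0700] → [-0.6705, -0.6348, 0.0000, 0.0000, 0.0000, 1.0000]
J3: z=[0.0698, 0.9976, 0.0000] o=[-0.3471, 0.6357, 0.0700] → [-0.9226, 0.0645, 0.3000, 0.0698, 0.9976, 0.0000]
J4: z=[0.8725, -0.0610, -0.4848] o=[-0.3820, 1.1794, -0.0612] → [0.0970, 0.7995, 0.0739, 0.8725, -0.0610, -0.4848]
J5: z=[0.1199, 0.9886, 0.0914] o=[-0.5762, 1.2360, -0.4178] → [-0.4360, 0.0500, 0.0316, 0.1199, 0.9886, 0.0914]
q̇ = J⁺·V = [0.3770, -0.1320, -0.0450, 0.9000, -0.0310]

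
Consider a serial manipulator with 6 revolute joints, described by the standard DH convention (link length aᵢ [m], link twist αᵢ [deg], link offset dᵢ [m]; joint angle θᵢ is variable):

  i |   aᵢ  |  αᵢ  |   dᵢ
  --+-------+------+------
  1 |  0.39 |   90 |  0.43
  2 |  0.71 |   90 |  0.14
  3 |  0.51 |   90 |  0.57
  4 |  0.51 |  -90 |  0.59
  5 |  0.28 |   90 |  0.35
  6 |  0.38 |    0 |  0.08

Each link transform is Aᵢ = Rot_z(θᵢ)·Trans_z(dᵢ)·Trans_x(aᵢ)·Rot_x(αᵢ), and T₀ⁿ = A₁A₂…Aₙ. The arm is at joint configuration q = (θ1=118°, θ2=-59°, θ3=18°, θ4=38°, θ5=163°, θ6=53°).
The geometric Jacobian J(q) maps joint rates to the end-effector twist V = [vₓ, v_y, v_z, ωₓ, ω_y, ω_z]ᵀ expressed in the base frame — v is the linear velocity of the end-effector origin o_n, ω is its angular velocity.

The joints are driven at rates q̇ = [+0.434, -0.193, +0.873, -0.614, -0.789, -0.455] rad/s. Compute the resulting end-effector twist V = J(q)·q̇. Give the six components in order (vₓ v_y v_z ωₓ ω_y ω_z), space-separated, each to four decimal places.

0.7739 0.1825 -0.4714 0.0777 0.0560 0.0836

o_n = [-0.1103, -0.1381, -0.9668]
J₁: ẑ×o_n = [0.1381, -0.1103, 0.0000], ω = ẑ
J2: z=[0.8829, 0.4695, 0.0000] o=[-0.1831, 0.3443, 0.4300] → [-0.6558, 1.2333, -0.4602, 0.8829, 0.4695, 0.0000]
J3: z=[0.4024, -0.7568, -0.5150] o=[-0.2312, 0.7329, -0.1786] → [0.1479, 0.2549, -0.2590, 0.4024, -0.7568, -0.5150]
J4: z=[-0.9145, -0.3060, -0.2649] o=[0.0201, 0.5961, -0.8879] → [-0.1703, -0.0376, 0.6315, -0.9145, -0.3060, -0.2649]
J5: z=[0.2907, -0.9520, 0.0960] o=[-0.3758, 0.4101, -1.5335] → [-0.4869, -0.1392, 0.0934, 0.2907, -0.9520, 0.0960]
J6: z=[0.9568, 0.2894, -0.0272] o=[-0.2746, 0.1048, -1.2213] → [0.0671, -0.2480, -0.2800, 0.9568, 0.2894, -0.0272]
V = J·q̇ = [0.7739, 0.1825, -0.4714, 0.0777, 0.0560, 0.0836]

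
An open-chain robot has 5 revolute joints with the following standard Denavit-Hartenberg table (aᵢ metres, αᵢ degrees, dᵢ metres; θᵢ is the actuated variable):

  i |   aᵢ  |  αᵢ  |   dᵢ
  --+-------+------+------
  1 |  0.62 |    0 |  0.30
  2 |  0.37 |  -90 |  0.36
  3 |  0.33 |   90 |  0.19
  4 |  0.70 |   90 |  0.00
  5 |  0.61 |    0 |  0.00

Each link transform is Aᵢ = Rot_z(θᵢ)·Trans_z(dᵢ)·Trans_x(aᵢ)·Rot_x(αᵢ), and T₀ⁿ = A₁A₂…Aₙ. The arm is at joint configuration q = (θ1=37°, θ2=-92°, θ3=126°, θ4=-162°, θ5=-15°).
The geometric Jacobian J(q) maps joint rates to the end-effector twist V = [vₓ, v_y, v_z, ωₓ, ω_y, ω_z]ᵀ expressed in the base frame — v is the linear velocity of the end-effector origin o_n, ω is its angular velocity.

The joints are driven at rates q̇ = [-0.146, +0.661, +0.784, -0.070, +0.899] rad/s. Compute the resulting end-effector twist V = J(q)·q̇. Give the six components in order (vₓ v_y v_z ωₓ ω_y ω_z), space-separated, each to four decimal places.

o_n = [0.7655, -0.3763, 1.4778]
J₁: ẑ×o_n = [0.3763, 0.7655, -0.0000], ω = ẑ
J2: z=[0.0000, 0.0000, 1.0000] o=[0.4952, 0.3731, 0.3000] → [0.7495, 0.2704, -0.0000, 0.0000, 0.0000, 1.0000]
J3: z=[0.8192, 0.5736, 0.0000] o=[0.7074, 0.0700, 0.6600] → [0.4691, -0.6699, -0.3990, 0.8192, 0.5736, 0.0000]
J4: z=[0.4640, -0.6627, -0.5878] o=[0.7518, 0.3379, 0.3930] → [-1.1387, -0.5115, -0.3223, 0.4640, -0.6627, -0.5878]
J5: z=[0.8832, 0.3967, 0.2500] o=[0.7990, -0.1067, 0.9316] → [0.2841, -0.4908, -0.2249, 0.8832, 0.3967, 0.2500]
V = J·q̇ = [1.1433, -0.8636, -0.4924, 1.4038, 0.8527, 0.7809]

1.1433 -0.8636 -0.4924 1.4038 0.8527 0.7809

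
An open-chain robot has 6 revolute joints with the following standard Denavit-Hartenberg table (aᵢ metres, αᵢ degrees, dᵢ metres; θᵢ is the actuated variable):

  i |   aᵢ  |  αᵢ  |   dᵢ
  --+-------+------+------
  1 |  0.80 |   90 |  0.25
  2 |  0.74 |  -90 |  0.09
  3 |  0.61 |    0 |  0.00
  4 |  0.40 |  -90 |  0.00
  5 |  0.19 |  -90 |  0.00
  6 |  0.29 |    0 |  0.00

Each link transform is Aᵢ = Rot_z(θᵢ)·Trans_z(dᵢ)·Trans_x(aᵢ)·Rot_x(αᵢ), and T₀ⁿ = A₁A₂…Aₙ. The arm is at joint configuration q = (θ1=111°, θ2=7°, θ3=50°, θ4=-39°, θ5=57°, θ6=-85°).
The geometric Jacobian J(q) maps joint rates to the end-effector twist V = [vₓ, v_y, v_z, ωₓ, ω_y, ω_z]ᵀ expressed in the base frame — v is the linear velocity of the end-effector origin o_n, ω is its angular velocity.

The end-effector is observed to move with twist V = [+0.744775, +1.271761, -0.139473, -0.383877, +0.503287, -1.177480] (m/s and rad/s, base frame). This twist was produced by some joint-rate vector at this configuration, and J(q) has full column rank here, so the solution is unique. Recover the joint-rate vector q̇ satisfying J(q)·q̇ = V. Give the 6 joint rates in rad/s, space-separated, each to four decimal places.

o_n = [-1.5674, 1.9636, 0.2639]
J₁: ẑ×o_n = [-1.9636, -1.5674, 0.0000], ω = ẑ
J2: z=[0.9336, 0.3584, 0.0000] o=[-0.2867, 0.7469, 0.2500] → [0.0050, -0.0130, 1.5949, 0.9336, 0.3584, 0.0000]
J3: z=[0.0437, -0.1138, 0.9925] o=[-0.4659, 1.4648, 0.3402] → [-0.4864, -1.0900, -0.1035, 0.0437, -0.1138, 0.9925]
J4: z=[0.0437, -0.1138, 0.9925] o=[-1.0416, 1.6607, 0.3880] → [-0.2866, -0.5164, -0.0466, 0.0437, -0.1138, 0.9925]
J5: z=[-0.8486, -0.5286, -0.0233] o=[-1.2525, 1.9972, 0.4358] → [0.0901, -0.1385, -0.1380, -0.8486, -0.5286, -0.0233]
J6: z=[0.4184, -0.6435, -0.6409] o=[-1.3141, 2.1024, 0.2900] → [-0.0721, 0.1733, -0.2211, 0.4184, -0.6435, -0.6409]
q̇ = J⁺·V = [-0.0700, -0.2470, -0.8260, -0.6370, -0.1570, -0.5320]

-0.0700 -0.2470 -0.8260 -0.6370 -0.1570 -0.5320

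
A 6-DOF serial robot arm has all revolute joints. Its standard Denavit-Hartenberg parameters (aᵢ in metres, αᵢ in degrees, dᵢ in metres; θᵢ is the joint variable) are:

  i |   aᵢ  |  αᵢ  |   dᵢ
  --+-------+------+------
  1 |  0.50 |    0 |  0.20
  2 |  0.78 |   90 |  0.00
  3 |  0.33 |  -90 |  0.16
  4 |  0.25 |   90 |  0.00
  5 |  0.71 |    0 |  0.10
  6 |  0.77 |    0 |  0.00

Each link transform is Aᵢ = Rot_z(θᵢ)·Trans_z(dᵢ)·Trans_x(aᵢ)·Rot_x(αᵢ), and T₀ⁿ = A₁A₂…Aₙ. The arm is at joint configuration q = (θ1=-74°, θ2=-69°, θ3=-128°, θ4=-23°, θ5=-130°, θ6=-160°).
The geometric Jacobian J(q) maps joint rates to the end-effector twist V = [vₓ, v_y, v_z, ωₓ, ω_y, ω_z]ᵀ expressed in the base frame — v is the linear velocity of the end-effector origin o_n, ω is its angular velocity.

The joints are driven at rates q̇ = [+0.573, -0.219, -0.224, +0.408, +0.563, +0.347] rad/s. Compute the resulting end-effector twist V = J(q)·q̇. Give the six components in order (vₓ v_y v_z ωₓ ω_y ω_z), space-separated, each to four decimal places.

o_n = [-0.5944, -0.6890, -0.1812]
J₁: ẑ×o_n = [0.6890, -0.5944, 0.0000], ω = ẑ
J2: z=[0.0000, 0.0000, 1.0000] o=[0.1378, -0.4806, 0.2000] → [0.2083, -0.7323, 0.0000, 0.0000, 0.0000, 1.0000]
J3: z=[-0.6018, 0.7986, 0.0000] o=[-0.4851, -0.9500, 0.2000] → [-0.3044, -0.2294, -0.0698, -0.6018, 0.7986, 0.0000]
J4: z=[-0.6293, -0.4742, -0.6157] o=[-0.4192, -0.7000, -0.0600] → [0.0643, 0.0317, -0.0901, -0.6293, -0.4742, -0.6157]
J5: z=[-0.7461, 0.5904, 0.3079] o=[-0.3648, -0.5367, -0.2414] → [0.0824, -0.0258, 0.2492, -0.7461, 0.5904, 0.3079]
J6: z=[-0.7461, 0.5904, 0.3079] o=[-0.1963, -0.5178, 0.4553] → [-0.3231, -0.5975, 0.3627, -0.7461, 0.5904, 0.3079]
V = J·q̇ = [0.3778, -0.3378, 0.2450, -0.8009, 0.1649, 0.3830]

0.3778 -0.3378 0.2450 -0.8009 0.1649 0.3830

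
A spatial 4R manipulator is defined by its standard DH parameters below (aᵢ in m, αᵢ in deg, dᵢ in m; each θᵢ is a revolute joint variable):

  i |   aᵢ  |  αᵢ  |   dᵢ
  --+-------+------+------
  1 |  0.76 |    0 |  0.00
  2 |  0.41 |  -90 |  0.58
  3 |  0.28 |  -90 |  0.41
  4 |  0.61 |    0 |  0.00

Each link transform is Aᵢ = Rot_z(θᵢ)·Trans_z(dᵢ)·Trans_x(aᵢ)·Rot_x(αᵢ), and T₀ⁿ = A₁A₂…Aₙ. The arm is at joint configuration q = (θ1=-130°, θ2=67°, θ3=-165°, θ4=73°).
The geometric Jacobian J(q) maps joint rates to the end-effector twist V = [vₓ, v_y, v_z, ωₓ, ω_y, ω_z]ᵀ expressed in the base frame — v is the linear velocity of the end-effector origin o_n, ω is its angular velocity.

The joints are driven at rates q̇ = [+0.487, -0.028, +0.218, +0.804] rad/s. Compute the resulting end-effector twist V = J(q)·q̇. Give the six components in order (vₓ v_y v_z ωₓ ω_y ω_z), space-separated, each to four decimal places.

0.3959 -0.8074 -0.0249 0.2887 -0.0864 1.2356

o_n = [-0.6578, -0.6317, 0.6986]
J₁: ẑ×o_n = [0.6317, -0.6578, 0.0000], ω = ẑ
J2: z=[0.0000, 0.0000, 1.0000] o=[-0.4885, -0.5822, 0.0000] → [0.0495, -0.1693, 0.0000, 0.0000, 0.0000, 1.0000]
J3: z=[0.8910, 0.4540, 0.0000] o=[-0.3024, -0.9475, 0.5800] → [0.0539, -0.1057, 0.4427, 0.8910, 0.4540, 0.0000]
J4: z=[0.1175, -0.2306, 0.9659] o=[-0.0599, -0.5204, 0.6525] → [0.0969, -0.5830, -0.1510, 0.1175, -0.2306, 0.9659]
V = J·q̇ = [0.3959, -0.8074, -0.0249, 0.2887, -0.0864, 1.2356]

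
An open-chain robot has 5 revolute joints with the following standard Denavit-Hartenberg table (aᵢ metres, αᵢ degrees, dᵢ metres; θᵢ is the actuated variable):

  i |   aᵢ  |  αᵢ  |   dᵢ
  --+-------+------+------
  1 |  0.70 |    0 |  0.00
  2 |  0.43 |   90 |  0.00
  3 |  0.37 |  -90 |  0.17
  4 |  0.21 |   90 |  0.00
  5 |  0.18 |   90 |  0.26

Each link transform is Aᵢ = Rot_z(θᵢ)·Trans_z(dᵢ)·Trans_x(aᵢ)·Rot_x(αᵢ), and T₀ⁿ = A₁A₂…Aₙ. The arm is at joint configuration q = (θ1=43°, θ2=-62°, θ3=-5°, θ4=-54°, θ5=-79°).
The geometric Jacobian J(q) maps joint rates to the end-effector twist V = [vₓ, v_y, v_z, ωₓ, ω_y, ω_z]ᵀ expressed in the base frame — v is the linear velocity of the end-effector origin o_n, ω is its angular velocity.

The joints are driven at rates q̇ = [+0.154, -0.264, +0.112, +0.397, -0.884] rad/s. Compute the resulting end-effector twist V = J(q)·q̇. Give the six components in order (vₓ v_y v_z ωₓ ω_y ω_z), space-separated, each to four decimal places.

-0.0573 0.0955 -0.0023 0.8391 0.1422 0.2232

o_n = [1.0202, -0.2481, -0.2025]
J₁: ẑ×o_n = [0.2481, 1.0202, -0.0000], ω = ẑ
J2: z=[0.0000, 0.0000, 1.0000] o=[0.5119, 0.4774, 0.0000] → [0.7255, 0.5082, -0.0000, 0.0000, 0.0000, 1.0000]
J3: z=[-0.3256, -0.9455, 0.0000] o=[0.9185, 0.3374, 0.0000] → [0.1914, -0.0659, 0.2867, -0.3256, -0.9455, 0.0000]
J4: z=[0.0824, -0.0284, 0.9962] o=[1.2117, 0.0567, -0.0322] → [0.3084, -0.1768, -0.0305, 0.0824, -0.0284, 0.9962]
J5: z=[-0.9534, -0.2934, 0.0705] o=[1.2726, -0.1440, -0.0430] → [0.0541, -0.1698, 0.0252, -0.9534, -0.2934, 0.0705]
V = J·q̇ = [-0.0573, 0.0955, -0.0023, 0.8391, 0.1422, 0.2232]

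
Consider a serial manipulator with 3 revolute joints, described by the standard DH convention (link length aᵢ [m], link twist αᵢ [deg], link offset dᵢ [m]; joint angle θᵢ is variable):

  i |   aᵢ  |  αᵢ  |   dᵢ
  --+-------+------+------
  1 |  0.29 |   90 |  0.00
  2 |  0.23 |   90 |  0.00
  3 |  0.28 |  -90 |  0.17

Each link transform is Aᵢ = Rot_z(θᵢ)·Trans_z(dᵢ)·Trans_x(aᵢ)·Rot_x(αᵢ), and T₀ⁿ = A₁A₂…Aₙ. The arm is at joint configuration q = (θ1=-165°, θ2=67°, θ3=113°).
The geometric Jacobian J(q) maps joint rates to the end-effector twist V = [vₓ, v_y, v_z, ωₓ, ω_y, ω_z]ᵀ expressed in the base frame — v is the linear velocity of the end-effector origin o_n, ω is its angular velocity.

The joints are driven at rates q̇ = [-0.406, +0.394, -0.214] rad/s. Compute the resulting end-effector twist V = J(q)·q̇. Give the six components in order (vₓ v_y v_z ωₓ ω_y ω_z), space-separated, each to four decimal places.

0.0393 0.2422 0.1310 0.0883 0.4316 -0.3224

o_n = [-0.5435, 0.1212, 0.0446]
J₁: ẑ×o_n = [-0.1212, -0.5435, 0.0000], ω = ẑ
J2: z=[-0.2588, 0.9659, 0.0000] o=[-0.2801, -0.0751, 0.0000] → [0.0431, 0.0115, 0.2036, -0.2588, 0.9659, 0.0000]
J3: z=[-0.8891, -0.2382, -0.3907] o=[-0.3669, -0.0983, 0.2117] → [0.1256, -0.0796, -0.2373, -0.8891, -0.2382, -0.3907]
V = J·q̇ = [0.0393, 0.2422, 0.1310, 0.0883, 0.4316, -0.3224]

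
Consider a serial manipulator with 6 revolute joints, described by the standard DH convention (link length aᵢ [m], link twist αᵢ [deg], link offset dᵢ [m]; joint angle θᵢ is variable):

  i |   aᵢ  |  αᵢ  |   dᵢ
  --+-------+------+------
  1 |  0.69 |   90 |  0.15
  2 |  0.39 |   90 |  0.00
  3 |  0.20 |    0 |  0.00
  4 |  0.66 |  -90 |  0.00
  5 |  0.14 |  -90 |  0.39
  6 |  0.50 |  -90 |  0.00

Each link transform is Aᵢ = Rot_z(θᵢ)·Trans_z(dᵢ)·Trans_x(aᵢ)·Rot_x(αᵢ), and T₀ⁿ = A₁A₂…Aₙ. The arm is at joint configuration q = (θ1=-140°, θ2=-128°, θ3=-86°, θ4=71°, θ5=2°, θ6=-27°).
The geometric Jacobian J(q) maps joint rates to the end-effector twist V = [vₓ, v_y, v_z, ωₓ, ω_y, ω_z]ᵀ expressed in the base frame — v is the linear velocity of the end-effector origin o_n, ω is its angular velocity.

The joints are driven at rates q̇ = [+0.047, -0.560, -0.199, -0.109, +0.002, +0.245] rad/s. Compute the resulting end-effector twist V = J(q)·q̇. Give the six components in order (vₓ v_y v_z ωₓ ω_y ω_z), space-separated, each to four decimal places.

o_n = [0.2445, 0.3020, -1.2545]
J₁: ẑ×o_n = [-0.3020, 0.2445, 0.0000], ω = ẑ
J2: z=[-0.6428, 0.7660, 0.0000] o=[-0.5286, -0.4435, 0.1500] → [-1.0759, -0.9028, -1.0714, -0.6428, 0.7660, 0.0000]
J3: z=[0.6037, 0.5065, 0.6157] o=[-0.3446, -0.2892, -0.1573] → [-0.9197, 1.0250, 0.0585, 0.6037, 0.5065, 0.6157]
J4: z=[0.6037, 0.5065, 0.6157] o=[-0.2098, -0.4365, -0.1683] → [-1.0048, 0.9354, 0.2157, 0.6037, 0.5065, 0.6157]
J5: z=[-0.4988, 0.8424, -0.2040] o=[0.2007, -0.3151, -0.6707] → [-0.3659, -0.3002, -0.3447, -0.4988, 0.8424, -0.2040]
J6: z=[-0.6250, -0.5126, -0.5887] o=[0.0902, 0.0367, -0.8597] → [0.3585, -0.3376, -0.0867, -0.6250, -0.5126, -0.5887]
V = J·q̇ = [0.9680, 0.1278, 0.5429, 0.0199, -0.7089, -0.2873]

0.9680 0.1278 0.5429 0.0199 -0.7089 -0.2873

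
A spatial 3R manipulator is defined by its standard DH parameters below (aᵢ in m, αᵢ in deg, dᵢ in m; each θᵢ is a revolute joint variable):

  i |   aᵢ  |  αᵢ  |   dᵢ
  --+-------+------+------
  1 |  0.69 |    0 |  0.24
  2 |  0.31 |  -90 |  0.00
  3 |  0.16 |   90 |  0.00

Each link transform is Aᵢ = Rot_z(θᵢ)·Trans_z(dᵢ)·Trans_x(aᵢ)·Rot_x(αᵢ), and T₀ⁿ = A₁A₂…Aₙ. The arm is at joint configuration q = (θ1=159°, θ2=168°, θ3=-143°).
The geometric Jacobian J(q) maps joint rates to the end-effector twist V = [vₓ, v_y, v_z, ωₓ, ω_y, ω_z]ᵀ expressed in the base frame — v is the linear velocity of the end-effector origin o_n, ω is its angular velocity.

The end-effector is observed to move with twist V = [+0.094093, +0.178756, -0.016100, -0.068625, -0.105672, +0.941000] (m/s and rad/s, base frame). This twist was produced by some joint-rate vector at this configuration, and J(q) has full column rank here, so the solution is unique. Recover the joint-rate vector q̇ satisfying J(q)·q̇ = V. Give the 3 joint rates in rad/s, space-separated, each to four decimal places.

o_n = [-0.4913, 0.1480, 0.3363]
J₁: ẑ×o_n = [-0.1480, -0.4913, 0.0000], ω = ẑ
J2: z=[0.0000, 0.0000, 1.0000] o=[-0.6442, 0.2473, 0.2400] → [0.0992, 0.1528, -0.0000, 0.0000, 0.0000, 1.0000]
J3: z=[0.5446, 0.8387, 0.0000] o=[-0.3842, 0.0784, 0.2400] → [0.0808, -0.0524, 0.1278, 0.5446, 0.8387, 0.0000]
q̇ = J⁺·V = [-0.0440, 0.9850, -0.1260]

-0.0440 0.9850 -0.1260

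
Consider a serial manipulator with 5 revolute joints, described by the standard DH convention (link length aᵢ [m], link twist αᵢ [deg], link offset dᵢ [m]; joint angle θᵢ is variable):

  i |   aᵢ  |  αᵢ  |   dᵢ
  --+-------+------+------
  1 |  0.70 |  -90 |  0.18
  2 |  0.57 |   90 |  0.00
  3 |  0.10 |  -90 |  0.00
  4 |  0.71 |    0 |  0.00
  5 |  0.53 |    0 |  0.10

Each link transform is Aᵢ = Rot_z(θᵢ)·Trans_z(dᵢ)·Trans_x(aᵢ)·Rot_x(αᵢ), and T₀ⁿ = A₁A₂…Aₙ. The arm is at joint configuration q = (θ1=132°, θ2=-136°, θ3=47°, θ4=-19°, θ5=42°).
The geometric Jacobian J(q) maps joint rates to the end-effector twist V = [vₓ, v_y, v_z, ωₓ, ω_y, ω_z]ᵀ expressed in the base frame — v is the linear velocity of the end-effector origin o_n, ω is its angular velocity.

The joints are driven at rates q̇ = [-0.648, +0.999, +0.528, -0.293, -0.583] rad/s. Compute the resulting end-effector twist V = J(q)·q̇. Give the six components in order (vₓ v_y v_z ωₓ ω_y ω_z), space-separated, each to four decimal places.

o_n = [-0.5398, -0.8787, 1.1044]
J₁: ẑ×o_n = [0.8787, -0.5398, 0.0000], ω = ẑ
J2: z=[-0.7431, -0.6691, 0.0000] o=[-0.4684, 0.5202, 0.1800] → [-0.6185, 0.6870, 0.9919, -0.7431, -0.6691, 0.0000]
J3: z=[0.4648, -0.5162, -0.7193] o=[-0.1940, 0.2155, 0.5760] → [-1.0599, 0.0031, -0.6871, 0.4648, -0.5162, -0.7193]
J4: z=[-0.8588, -0.0654, -0.5080] o=[-0.2156, 0.1301, 0.6233] → [-0.5440, 0.5779, 0.8452, -0.8588, -0.0654, -0.5080]
J5: z=[-0.8588, -0.0654, -0.5080] o=[-0.2526, -0.5625, 0.7751] → [-0.1822, 0.4287, 0.2528, -0.8588, -0.0654, -0.5080]
V = J·q̇ = [-1.4814, 0.6184, 0.2330, 0.2554, -0.8838, -0.5828]

-1.4814 0.6184 0.2330 0.2554 -0.8838 -0.5828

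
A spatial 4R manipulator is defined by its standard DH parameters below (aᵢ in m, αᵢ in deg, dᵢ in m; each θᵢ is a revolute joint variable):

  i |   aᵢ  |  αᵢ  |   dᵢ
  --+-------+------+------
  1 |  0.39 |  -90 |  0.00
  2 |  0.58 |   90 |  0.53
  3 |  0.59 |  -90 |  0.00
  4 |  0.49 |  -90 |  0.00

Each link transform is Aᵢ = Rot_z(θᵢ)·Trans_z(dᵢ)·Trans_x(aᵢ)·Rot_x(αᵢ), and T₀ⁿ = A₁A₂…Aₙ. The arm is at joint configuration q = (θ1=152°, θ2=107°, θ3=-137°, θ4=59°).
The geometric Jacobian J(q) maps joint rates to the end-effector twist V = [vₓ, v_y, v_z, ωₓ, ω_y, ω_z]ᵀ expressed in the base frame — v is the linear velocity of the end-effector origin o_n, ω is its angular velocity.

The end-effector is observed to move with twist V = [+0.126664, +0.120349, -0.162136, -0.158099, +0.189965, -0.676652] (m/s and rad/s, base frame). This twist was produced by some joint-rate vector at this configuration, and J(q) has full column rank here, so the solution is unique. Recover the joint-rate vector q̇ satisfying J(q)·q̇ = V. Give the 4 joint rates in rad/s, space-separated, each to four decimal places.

o_n = [0.0219, 0.0388, 0.1573]
J₁: ẑ×o_n = [-0.0388, 0.0219, 0.0000], ω = ẑ
J2: z=[-0.4695, -0.8829, 0.0000] o=[-0.3443, 0.1831, 0.0000] → [-0.1389, 0.0738, 0.3911, -0.4695, -0.8829, 0.0000]
J3: z=[-0.8444, 0.4490, -0.2924] o=[-0.4434, -0.3645, -0.5547] → [0.4375, 0.4651, -0.5494, -0.8444, 0.4490, -0.2924]
J4: z=[0.5194, 0.5521, -0.6522] o=[-0.3659, 0.0500, -0.1420] → [0.1579, -0.4084, -0.2200, 0.5194, 0.5521, -0.6522]
q̇ = J⁺·V = [-0.6930, -0.1820, 0.2140, -0.1210]

-0.6930 -0.1820 0.2140 -0.1210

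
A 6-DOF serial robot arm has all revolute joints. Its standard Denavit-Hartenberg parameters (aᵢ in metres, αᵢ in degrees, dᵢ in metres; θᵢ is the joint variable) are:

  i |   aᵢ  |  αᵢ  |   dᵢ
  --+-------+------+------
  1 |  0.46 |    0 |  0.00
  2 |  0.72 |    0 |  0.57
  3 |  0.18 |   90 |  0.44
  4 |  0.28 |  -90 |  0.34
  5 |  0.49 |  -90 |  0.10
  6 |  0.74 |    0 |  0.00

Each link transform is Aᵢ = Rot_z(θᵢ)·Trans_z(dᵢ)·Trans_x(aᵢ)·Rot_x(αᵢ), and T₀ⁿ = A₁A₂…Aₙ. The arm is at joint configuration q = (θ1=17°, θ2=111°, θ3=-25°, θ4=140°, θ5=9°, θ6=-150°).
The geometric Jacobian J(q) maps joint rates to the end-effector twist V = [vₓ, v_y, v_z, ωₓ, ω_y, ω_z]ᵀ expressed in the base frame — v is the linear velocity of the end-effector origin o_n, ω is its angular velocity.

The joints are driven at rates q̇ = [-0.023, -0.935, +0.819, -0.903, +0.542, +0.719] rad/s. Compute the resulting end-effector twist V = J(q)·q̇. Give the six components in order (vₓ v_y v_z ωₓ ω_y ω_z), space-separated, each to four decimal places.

o_n = [0.4009, 0.5669, 0.7342]
J₁: ẑ×o_n = [-0.5669, 0.4009, 0.0000], ω = ẑ
J2: z=[0.0000, 0.0000, 1.0000] o=[0.4399, 0.1345, 0.0000] → [-0.4324, -0.0390, 0.0000, 0.0000, 0.0000, 1.0000]
J3: z=[0.0000, 0.0000, 1.0000] o=[-0.0034, 0.7019, 0.5700] → [0.1350, 0.4043, -0.0000, 0.0000, 0.0000, 1.0000]
J4: z=[0.9744, 0.2250, 0.0000] o=[-0.0439, 0.8772, 1.0100] → [-0.0620, 0.2688, -0.4025, 0.9744, 0.2250, 0.0000]
J5: z=[0.1446, -0.6263, -0.7660] o=[0.3357, 0.7447, 1.1900] → [0.1492, 0.0159, 0.0152, 0.1446, -0.6263, -0.7660]
J6: z=[-0.9893, -0.1054, -0.1006] o=[0.3588, 0.3036, 1.4245] → [0.0992, -0.6872, -0.2560, -0.9893, -0.1054, -0.1006]
V = J·q̇ = [0.7362, -0.3698, 0.1876, -1.5128, -0.6184, -0.6265]

0.7362 -0.3698 0.1876 -1.5128 -0.6184 -0.6265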